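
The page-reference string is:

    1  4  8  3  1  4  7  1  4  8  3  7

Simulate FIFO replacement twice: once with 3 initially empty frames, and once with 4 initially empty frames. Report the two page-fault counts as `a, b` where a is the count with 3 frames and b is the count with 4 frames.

3 frames: F F F F F F F . . F F . → 9 faults.
4 frames: F F F F . . F F F F F F → 10 faults.
10 > 9: adding a frame increased faults — Belady's anomaly.

9, 10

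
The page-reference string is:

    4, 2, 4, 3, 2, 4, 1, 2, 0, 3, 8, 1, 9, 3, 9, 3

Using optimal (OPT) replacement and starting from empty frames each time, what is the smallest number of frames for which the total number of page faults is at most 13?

f=1: 16 faults
f=2: 10 faults
f=3: 7 faults
f=4: 7 faults
f=5: 7 faults
f=6: 7 faults
f=7: 7 faults
Smallest f with faults ≤ 13 is 2.

2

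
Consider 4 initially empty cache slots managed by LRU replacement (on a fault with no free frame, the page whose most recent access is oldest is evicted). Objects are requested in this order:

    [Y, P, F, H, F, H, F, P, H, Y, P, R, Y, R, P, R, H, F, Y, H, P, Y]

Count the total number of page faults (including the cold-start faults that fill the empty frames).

Y → miss, frames (Y)
P → miss, frames (Y P)
F → miss, frames (Y P F)
H → miss, frames (Y P F H)
F → hit
H → hit
F → hit
P → hit
H → hit
Y → hit
P → hit
R → miss, evict F, frames (H Y P R)
Y → hit
R → hit
P → hit
R → hit
H → hit
F → miss, evict Y, frames (P R H F)
Y → miss, evict P, frames (R H F Y)
H → hit
P → miss, evict R, frames (F Y H P)
Y → hit
Page faults: 8.

8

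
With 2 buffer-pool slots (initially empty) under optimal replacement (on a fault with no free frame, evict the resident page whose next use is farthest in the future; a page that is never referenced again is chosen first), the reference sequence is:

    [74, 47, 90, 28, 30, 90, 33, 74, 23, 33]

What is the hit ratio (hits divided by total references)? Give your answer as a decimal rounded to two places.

74 -> fault, frames (74)
47 -> fault, frames (74 47)
90 -> fault, evict 47, frames (74 90)
28 -> fault, evict 74, frames (90 28)
30 -> fault, evict 28, frames (90 30)
90 -> hit
33 -> fault, evict 30, frames (90 33)
74 -> fault, evict 90, frames (33 74)
23 -> fault, evict 74, frames (33 23)
33 -> hit
Hits: 2 of 10 references → 2/10 = 0.2000.

0.20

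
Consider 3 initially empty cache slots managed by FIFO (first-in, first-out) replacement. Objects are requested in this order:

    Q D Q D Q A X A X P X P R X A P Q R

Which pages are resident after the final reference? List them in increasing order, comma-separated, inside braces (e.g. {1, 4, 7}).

{A, Q, R}

Q → miss, frames {Q}
D → miss, frames {Q,D}
Q → hit
D → hit
Q → hit
A → miss, frames {Q,D,A}
X → miss, evict Q, frames {D,A,X}
A → hit
X → hit
P → miss, evict D, frames {A,X,P}
X → hit
P → hit
R → miss, evict A, frames {X,P,R}
X → hit
A → miss, evict X, frames {P,R,A}
P → hit
Q → miss, evict P, frames {R,A,Q}
R → hit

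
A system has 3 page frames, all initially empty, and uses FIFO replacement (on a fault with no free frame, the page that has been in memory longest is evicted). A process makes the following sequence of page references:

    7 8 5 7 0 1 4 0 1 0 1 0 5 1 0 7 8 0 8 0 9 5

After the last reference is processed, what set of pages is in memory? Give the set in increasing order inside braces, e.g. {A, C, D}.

{5, 8, 9}

7 -> miss, frames (7)
8 -> miss, frames (7 8)
5 -> miss, frames (7 8 5)
7 -> hit
0 -> miss, evict 7, frames (8 5 0)
1 -> miss, evict 8, frames (5 0 1)
4 -> miss, evict 5, frames (0 1 4)
0 -> hit
1 -> hit
0 -> hit
1 -> hit
0 -> hit
5 -> miss, evict 0, frames (1 4 5)
1 -> hit
0 -> miss, evict 1, frames (4 5 0)
7 -> miss, evict 4, frames (5 0 7)
8 -> miss, evict 5, frames (0 7 8)
0 -> hit
8 -> hit
0 -> hit
9 -> miss, evict 0, frames (7 8 9)
5 -> miss, evict 7, frames (8 9 5)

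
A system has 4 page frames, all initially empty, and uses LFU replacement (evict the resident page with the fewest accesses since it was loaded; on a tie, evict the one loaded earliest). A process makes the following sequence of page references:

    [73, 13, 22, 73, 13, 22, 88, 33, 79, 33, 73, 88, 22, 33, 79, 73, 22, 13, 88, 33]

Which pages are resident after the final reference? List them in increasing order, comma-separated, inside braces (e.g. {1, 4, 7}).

{13, 22, 33, 73}

73 -> fault, frames (73)
13 -> fault, frames (73 13)
22 -> fault, frames (73 13 22)
73 -> hit
13 -> hit
22 -> hit
88 -> fault, frames (73 13 22 88)
33 -> fault, evict 88, frames (73 13 22 33)
79 -> fault, evict 33, frames (73 13 22 79)
33 -> fault, evict 79, frames (73 13 22 33)
73 -> hit
88 -> fault, evict 33, frames (73 13 22 88)
22 -> hit
33 -> fault, evict 88, frames (73 13 22 33)
79 -> fault, evict 33, frames (73 13 22 79)
73 -> hit
22 -> hit
13 -> hit
88 -> fault, evict 79, frames (73 13 22 88)
33 -> fault, evict 88, frames (73 13 22 33)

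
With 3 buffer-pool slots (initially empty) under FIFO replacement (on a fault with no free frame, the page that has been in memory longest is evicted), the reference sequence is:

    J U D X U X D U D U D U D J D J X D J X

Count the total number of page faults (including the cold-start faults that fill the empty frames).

5

J: miss, frames {J}
U: miss, frames {J,U}
D: miss, frames {J,U,D}
X: miss, evict J, frames {U,D,X}
U: hit
X: hit
D: hit
U: hit
D: hit
U: hit
D: hit
U: hit
D: hit
J: miss, evict U, frames {D,X,J}
D: hit
J: hit
X: hit
D: hit
J: hit
X: hit
Page faults: 5.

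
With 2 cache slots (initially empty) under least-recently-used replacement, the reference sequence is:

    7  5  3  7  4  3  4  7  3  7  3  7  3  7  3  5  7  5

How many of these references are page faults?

10

7 -> miss, frames [7]
5 -> miss, frames [7, 5]
3 -> miss, evict 7, frames [5, 3]
7 -> miss, evict 5, frames [3, 7]
4 -> miss, evict 3, frames [7, 4]
3 -> miss, evict 7, frames [4, 3]
4 -> hit
7 -> miss, evict 3, frames [4, 7]
3 -> miss, evict 4, frames [7, 3]
7 -> hit
3 -> hit
7 -> hit
3 -> hit
7 -> hit
3 -> hit
5 -> miss, evict 7, frames [3, 5]
7 -> miss, evict 3, frames [5, 7]
5 -> hit
Page faults: 10.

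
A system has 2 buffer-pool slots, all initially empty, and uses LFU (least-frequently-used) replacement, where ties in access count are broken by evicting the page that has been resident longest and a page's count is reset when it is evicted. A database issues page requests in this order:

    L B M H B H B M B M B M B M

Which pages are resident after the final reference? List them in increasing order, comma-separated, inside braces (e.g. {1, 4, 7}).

L -> miss, frames (L)
B -> miss, frames (L B)
M -> miss, evict L, frames (B M)
H -> miss, evict B, frames (M H)
B -> miss, evict M, frames (H B)
H -> hit
B -> hit
M -> miss, evict H, frames (B M)
B -> hit
M -> hit
B -> hit
M -> hit
B -> hit
M -> hit

{B, M}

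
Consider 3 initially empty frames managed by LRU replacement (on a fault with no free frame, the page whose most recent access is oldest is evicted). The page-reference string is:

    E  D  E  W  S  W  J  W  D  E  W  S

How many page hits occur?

E -> fault, frames [E]
D -> fault, frames [E, D]
E -> hit
W -> fault, frames [D, E, W]
S -> fault, evict D, frames [E, W, S]
W -> hit
J -> fault, evict E, frames [S, W, J]
W -> hit
D -> fault, evict S, frames [J, W, D]
E -> fault, evict J, frames [W, D, E]
W -> hit
S -> fault, evict D, frames [E, W, S]
Hits: 4.

4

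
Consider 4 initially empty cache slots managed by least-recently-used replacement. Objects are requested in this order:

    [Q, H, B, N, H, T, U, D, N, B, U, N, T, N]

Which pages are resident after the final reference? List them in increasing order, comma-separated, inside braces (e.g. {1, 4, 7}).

{B, N, T, U}

Q → miss, frames {Q}
H → miss, frames {Q,H}
B → miss, frames {Q,H,B}
N → miss, frames {Q,H,B,N}
H → hit
T → miss, evict Q, frames {B,N,H,T}
U → miss, evict B, frames {N,H,T,U}
D → miss, evict N, frames {H,T,U,D}
N → miss, evict H, frames {T,U,D,N}
B → miss, evict T, frames {U,D,N,B}
U → hit
N → hit
T → miss, evict D, frames {B,U,N,T}
N → hit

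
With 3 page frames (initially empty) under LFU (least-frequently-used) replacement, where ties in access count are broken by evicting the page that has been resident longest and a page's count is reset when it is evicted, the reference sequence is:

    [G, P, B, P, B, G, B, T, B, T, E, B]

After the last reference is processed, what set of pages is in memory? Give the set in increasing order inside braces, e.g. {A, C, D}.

{B, E, T}

G → miss, frames [G]
P → miss, frames [G, P]
B → miss, frames [G, P, B]
P → hit
B → hit
G → hit
B → hit
T → miss, evict G, frames [P, B, T]
B → hit
T → hit
E → miss, evict P, frames [B, T, E]
B → hit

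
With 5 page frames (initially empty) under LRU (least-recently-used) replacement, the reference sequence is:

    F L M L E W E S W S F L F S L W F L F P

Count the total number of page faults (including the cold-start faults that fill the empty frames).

F → fault, frames [F]
L → fault, frames [F, L]
M → fault, frames [F, L, M]
L → hit
E → fault, frames [F, M, L, E]
W → fault, frames [F, M, L, E, W]
E → hit
S → fault, evict F, frames [M, L, W, E, S]
W → hit
S → hit
F → fault, evict M, frames [L, E, W, S, F]
L → hit
F → hit
S → hit
L → hit
W → hit
F → hit
L → hit
F → hit
P → fault, evict E, frames [S, W, L, F, P]
Page faults: 8.

8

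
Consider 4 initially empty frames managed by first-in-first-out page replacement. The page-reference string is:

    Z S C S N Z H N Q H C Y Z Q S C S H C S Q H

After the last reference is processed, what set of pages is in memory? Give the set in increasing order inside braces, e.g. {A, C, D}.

Z: miss, frames [Z]
S: miss, frames [Z, S]
C: miss, frames [Z, S, C]
S: hit
N: miss, frames [Z, S, C, N]
Z: hit
H: miss, evict Z, frames [S, C, N, H]
N: hit
Q: miss, evict S, frames [C, N, H, Q]
H: hit
C: hit
Y: miss, evict C, frames [N, H, Q, Y]
Z: miss, evict N, frames [H, Q, Y, Z]
Q: hit
S: miss, evict H, frames [Q, Y, Z, S]
C: miss, evict Q, frames [Y, Z, S, C]
S: hit
H: miss, evict Y, frames [Z, S, C, H]
C: hit
S: hit
Q: miss, evict Z, frames [S, C, H, Q]
H: hit

{C, H, Q, S}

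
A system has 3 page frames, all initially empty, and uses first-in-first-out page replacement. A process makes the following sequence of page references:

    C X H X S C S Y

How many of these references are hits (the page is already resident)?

2

C → fault, frames [C]
X → fault, frames [C, X]
H → fault, frames [C, X, H]
X → hit
S → fault, evict C, frames [X, H, S]
C → fault, evict X, frames [H, S, C]
S → hit
Y → fault, evict H, frames [S, C, Y]
Hits: 2.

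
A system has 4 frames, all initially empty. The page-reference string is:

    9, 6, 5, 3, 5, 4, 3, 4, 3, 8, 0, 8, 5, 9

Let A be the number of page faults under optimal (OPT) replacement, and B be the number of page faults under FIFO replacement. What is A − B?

-2

Under OPT: F F F F . F . . . F F . . . → 7 faults.
Under FIFO: F F F F . F . . . F F . F F → 9 faults.
A − B = 7 − 9 = -2.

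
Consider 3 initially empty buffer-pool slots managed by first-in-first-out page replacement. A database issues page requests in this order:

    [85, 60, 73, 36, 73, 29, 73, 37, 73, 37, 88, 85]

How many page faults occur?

85 → miss, frames {85}
60 → miss, frames {85,60}
73 → miss, frames {85,60,73}
36 → miss, evict 85, frames {60,73,36}
73 → hit
29 → miss, evict 60, frames {73,36,29}
73 → hit
37 → miss, evict 73, frames {36,29,37}
73 → miss, evict 36, frames {29,37,73}
37 → hit
88 → miss, evict 29, frames {37,73,88}
85 → miss, evict 37, frames {73,88,85}
Page faults: 9.

9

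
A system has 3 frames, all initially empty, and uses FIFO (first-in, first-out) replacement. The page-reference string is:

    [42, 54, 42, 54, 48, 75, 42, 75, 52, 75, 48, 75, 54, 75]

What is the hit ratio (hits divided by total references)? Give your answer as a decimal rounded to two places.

42 -> fault, frames (42)
54 -> fault, frames (42 54)
42 -> hit
54 -> hit
48 -> fault, frames (42 54 48)
75 -> fault, evict 42, frames (54 48 75)
42 -> fault, evict 54, frames (48 75 42)
75 -> hit
52 -> fault, evict 48, frames (75 42 52)
75 -> hit
48 -> fault, evict 75, frames (42 52 48)
75 -> fault, evict 42, frames (52 48 75)
54 -> fault, evict 52, frames (48 75 54)
75 -> hit
Hits: 5 of 14 references → 5/14 = 0.3571.

0.36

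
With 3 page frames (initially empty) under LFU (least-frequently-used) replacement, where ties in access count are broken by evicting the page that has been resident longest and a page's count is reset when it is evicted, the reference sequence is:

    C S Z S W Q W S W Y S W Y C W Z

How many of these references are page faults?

8

C: miss, frames {C}
S: miss, frames {C,S}
Z: miss, frames {C,S,Z}
S: hit
W: miss, evict C, frames {S,Z,W}
Q: miss, evict Z, frames {S,W,Q}
W: hit
S: hit
W: hit
Y: miss, evict Q, frames {S,W,Y}
S: hit
W: hit
Y: hit
C: miss, evict Y, frames {S,W,C}
W: hit
Z: miss, evict C, frames {S,W,Z}
Page faults: 8.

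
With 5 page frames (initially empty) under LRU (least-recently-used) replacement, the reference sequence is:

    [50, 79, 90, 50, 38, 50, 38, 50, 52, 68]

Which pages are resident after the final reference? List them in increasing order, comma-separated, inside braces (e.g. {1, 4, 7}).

{38, 50, 52, 68, 90}

50: miss, frames (50)
79: miss, frames (50 79)
90: miss, frames (50 79 90)
50: hit
38: miss, frames (79 90 50 38)
50: hit
38: hit
50: hit
52: miss, frames (79 90 38 50 52)
68: miss, evict 79, frames (90 38 50 52 68)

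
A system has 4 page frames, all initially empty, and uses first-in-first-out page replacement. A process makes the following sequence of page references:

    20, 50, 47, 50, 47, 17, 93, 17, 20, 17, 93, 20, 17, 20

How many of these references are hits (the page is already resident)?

20 → fault, frames {20}
50 → fault, frames {20,50}
47 → fault, frames {20,50,47}
50 → hit
47 → hit
17 → fault, frames {20,50,47,17}
93 → fault, evict 20, frames {50,47,17,93}
17 → hit
20 → fault, evict 50, frames {47,17,93,20}
17 → hit
93 → hit
20 → hit
17 → hit
20 → hit
Hits: 8.

8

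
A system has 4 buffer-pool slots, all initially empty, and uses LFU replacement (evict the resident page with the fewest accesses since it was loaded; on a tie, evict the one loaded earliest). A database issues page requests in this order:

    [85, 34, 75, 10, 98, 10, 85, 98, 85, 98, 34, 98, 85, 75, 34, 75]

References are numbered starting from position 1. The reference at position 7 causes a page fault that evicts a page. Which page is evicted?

pos 1: 85 -> miss, frames (85)
pos 2: 34 -> miss, frames (85 34)
pos 3: 75 -> miss, frames (85 34 75)
pos 4: 10 -> miss, frames (85 34 75 10)
pos 5: 98 -> miss, evict 85, frames (34 75 10 98)
pos 6: 10 -> hit
pos 7: 85 -> miss, evict 34, frames (75 10 98 85)
At position 7, page 34 is evicted.

34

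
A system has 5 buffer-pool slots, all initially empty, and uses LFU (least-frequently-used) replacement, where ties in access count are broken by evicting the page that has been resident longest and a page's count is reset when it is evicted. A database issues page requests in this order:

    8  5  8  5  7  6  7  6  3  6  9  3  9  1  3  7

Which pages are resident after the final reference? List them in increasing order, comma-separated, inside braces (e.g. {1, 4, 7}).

8: miss, frames (8)
5: miss, frames (8 5)
8: hit
5: hit
7: miss, frames (8 5 7)
6: miss, frames (8 5 7 6)
7: hit
6: hit
3: miss, frames (8 5 7 6 3)
6: hit
9: miss, evict 3, frames (8 5 7 6 9)
3: miss, evict 9, frames (8 5 7 6 3)
9: miss, evict 3, frames (8 5 7 6 9)
1: miss, evict 9, frames (8 5 7 6 1)
3: miss, evict 1, frames (8 5 7 6 3)
7: hit

{3, 5, 6, 7, 8}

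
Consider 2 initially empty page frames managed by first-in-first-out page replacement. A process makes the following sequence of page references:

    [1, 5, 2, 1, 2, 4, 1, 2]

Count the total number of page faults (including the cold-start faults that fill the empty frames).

1 -> miss, frames [1]
5 -> miss, frames [1, 5]
2 -> miss, evict 1, frames [5, 2]
1 -> miss, evict 5, frames [2, 1]
2 -> hit
4 -> miss, evict 2, frames [1, 4]
1 -> hit
2 -> miss, evict 1, frames [4, 2]
Page faults: 6.

6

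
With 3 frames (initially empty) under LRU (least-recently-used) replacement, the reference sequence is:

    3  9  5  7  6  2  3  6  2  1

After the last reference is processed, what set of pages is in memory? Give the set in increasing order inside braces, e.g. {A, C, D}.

3 -> fault, frames [3]
9 -> fault, frames [3, 9]
5 -> fault, frames [3, 9, 5]
7 -> fault, evict 3, frames [9, 5, 7]
6 -> fault, evict 9, frames [5, 7, 6]
2 -> fault, evict 5, frames [7, 6, 2]
3 -> fault, evict 7, frames [6, 2, 3]
6 -> hit
2 -> hit
1 -> fault, evict 3, frames [6, 2, 1]

{1, 2, 6}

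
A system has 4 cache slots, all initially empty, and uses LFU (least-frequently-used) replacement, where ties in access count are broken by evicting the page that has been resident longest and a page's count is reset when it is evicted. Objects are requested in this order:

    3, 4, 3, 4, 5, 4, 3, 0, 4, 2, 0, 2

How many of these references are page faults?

5

3 -> fault, frames [3]
4 -> fault, frames [3, 4]
3 -> hit
4 -> hit
5 -> fault, frames [3, 4, 5]
4 -> hit
3 -> hit
0 -> fault, frames [3, 4, 5, 0]
4 -> hit
2 -> fault, evict 5, frames [3, 4, 0, 2]
0 -> hit
2 -> hit
Page faults: 5.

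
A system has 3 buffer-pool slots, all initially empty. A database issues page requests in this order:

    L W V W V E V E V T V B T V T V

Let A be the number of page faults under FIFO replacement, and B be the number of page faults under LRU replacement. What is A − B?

1

Under FIFO: F F F . . F . . . F . F . F . . → 7 faults.
Under LRU: F F F . . F . . . F . F . . . . → 6 faults.
A − B = 7 − 6 = 1.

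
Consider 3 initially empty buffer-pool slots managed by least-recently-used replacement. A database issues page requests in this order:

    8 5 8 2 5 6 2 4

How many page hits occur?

3

8 → miss, frames [8]
5 → miss, frames [8, 5]
8 → hit
2 → miss, frames [5, 8, 2]
5 → hit
6 → miss, evict 8, frames [2, 5, 6]
2 → hit
4 → miss, evict 5, frames [6, 2, 4]
Hits: 3.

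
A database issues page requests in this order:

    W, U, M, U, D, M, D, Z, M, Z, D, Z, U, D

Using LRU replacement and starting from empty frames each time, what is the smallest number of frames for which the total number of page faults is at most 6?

3

f=1: 14 faults
f=2: 10 faults
f=3: 6 faults
f=4: 5 faults
f=5: 5 faults
Smallest f with faults ≤ 6 is 3.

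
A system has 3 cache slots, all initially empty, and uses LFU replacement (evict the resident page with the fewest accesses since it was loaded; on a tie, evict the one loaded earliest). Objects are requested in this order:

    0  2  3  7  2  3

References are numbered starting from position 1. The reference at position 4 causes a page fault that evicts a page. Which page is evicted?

pos 1: 0 -> fault, frames [0]
pos 2: 2 -> fault, frames [0, 2]
pos 3: 3 -> fault, frames [0, 2, 3]
pos 4: 7 -> fault, evict 0, frames [2, 3, 7]
At position 4, page 0 is evicted.

0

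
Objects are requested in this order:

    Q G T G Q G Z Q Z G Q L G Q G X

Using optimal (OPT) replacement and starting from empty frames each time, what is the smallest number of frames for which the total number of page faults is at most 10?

f=1: 16 faults
f=2: 9 faults
f=3: 6 faults
f=4: 6 faults
f=5: 6 faults
f=6: 6 faults
Smallest f with faults ≤ 10 is 2.

2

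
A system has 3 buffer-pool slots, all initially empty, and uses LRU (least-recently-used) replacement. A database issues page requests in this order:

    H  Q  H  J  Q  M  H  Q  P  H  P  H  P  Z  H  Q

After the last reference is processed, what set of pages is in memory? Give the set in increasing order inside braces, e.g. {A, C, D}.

H: miss, frames (H)
Q: miss, frames (H Q)
H: hit
J: miss, frames (Q H J)
Q: hit
M: miss, evict H, frames (J Q M)
H: miss, evict J, frames (Q M H)
Q: hit
P: miss, evict M, frames (H Q P)
H: hit
P: hit
H: hit
P: hit
Z: miss, evict Q, frames (H P Z)
H: hit
Q: miss, evict P, frames (Z H Q)

{H, Q, Z}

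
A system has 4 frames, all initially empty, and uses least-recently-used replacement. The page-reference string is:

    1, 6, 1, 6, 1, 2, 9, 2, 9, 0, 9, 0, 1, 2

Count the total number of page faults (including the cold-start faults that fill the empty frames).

5

1 -> fault, frames [1]
6 -> fault, frames [1, 6]
1 -> hit
6 -> hit
1 -> hit
2 -> fault, frames [6, 1, 2]
9 -> fault, frames [6, 1, 2, 9]
2 -> hit
9 -> hit
0 -> fault, evict 6, frames [1, 2, 9, 0]
9 -> hit
0 -> hit
1 -> hit
2 -> hit
Page faults: 5.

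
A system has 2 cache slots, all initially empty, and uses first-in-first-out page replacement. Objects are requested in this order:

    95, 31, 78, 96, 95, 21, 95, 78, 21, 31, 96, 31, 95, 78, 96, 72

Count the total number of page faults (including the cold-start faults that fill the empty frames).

95 -> fault, frames [95]
31 -> fault, frames [95, 31]
78 -> fault, evict 95, frames [31, 78]
96 -> fault, evict 31, frames [78, 96]
95 -> fault, evict 78, frames [96, 95]
21 -> fault, evict 96, frames [95, 21]
95 -> hit
78 -> fault, evict 95, frames [21, 78]
21 -> hit
31 -> fault, evict 21, frames [78, 31]
96 -> fault, evict 78, frames [31, 96]
31 -> hit
95 -> fault, evict 31, frames [96, 95]
78 -> fault, evict 96, frames [95, 78]
96 -> fault, evict 95, frames [78, 96]
72 -> fault, evict 78, frames [96, 72]
Page faults: 13.

13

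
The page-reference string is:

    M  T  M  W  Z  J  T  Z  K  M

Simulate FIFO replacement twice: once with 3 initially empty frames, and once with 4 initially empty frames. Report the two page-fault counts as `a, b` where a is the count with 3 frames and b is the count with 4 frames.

8, 7

3 frames: F F . F F F F . F F → 8 faults.
4 frames: F F . F F F . . F F → 7 faults.
7 < 8: adding a frame reduced faults, as is typical.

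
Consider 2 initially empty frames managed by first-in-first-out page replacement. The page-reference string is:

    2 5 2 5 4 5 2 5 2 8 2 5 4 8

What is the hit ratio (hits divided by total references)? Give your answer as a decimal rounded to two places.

0.29

2 → fault, frames [2]
5 → fault, frames [2, 5]
2 → hit
5 → hit
4 → fault, evict 2, frames [5, 4]
5 → hit
2 → fault, evict 5, frames [4, 2]
5 → fault, evict 4, frames [2, 5]
2 → hit
8 → fault, evict 2, frames [5, 8]
2 → fault, evict 5, frames [8, 2]
5 → fault, evict 8, frames [2, 5]
4 → fault, evict 2, frames [5, 4]
8 → fault, evict 5, frames [4, 8]
Hits: 4 of 14 references → 4/14 = 0.2857.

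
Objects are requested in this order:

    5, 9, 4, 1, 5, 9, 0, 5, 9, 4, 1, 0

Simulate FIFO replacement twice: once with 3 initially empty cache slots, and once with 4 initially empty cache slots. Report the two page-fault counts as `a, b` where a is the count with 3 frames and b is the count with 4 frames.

3 frames: F F F F F F F . . F F . → 9 faults.
4 frames: F F F F . . F F F F F F → 10 faults.
10 > 9: adding a frame increased faults — Belady's anomaly.

9, 10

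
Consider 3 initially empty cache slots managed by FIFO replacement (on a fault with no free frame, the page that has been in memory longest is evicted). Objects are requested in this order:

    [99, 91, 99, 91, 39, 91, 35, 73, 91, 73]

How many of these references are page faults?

6

99: miss, frames {99}
91: miss, frames {99,91}
99: hit
91: hit
39: miss, frames {99,91,39}
91: hit
35: miss, evict 99, frames {91,39,35}
73: miss, evict 91, frames {39,35,73}
91: miss, evict 39, frames {35,73,91}
73: hit
Page faults: 6.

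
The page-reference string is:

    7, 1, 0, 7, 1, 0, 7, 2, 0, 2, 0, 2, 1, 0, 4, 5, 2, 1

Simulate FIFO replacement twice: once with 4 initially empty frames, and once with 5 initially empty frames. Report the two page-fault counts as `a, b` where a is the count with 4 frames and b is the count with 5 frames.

4 frames: F F F . . . . F . . . . . . F F . F → 7 faults.
5 frames: F F F . . . . F . . . . . . F F . . → 6 faults.
6 < 7: adding a frame reduced faults, as is typical.

7, 6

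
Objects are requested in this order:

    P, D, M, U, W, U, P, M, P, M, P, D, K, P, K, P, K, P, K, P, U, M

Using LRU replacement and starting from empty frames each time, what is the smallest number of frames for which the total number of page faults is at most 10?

f=1: 22 faults
f=2: 12 faults
f=3: 11 faults
f=4: 10 faults
f=5: 6 faults
f=6: 6 faults
Smallest f with faults ≤ 10 is 4.

4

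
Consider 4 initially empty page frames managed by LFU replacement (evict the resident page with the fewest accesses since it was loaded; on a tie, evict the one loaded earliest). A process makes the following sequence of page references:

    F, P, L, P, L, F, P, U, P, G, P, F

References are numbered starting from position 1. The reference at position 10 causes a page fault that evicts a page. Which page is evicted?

U

pos 1: F → fault, frames (F)
pos 2: P → fault, frames (F P)
pos 3: L → fault, frames (F P L)
pos 4: P → hit
pos 5: L → hit
pos 6: F → hit
pos 7: P → hit
pos 8: U → fault, frames (F P L U)
pos 9: P → hit
pos 10: G → fault, evict U, frames (F P L G)
At position 10, page U is evicted.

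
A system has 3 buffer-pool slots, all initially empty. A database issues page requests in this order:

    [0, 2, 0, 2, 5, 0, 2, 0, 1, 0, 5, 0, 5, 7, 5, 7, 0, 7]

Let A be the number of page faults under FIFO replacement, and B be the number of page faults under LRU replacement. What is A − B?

Under FIFO: F F . . F . . . F F . . . F F . . . → 7 faults.
Under LRU: F F . . F . . . F . F . . F . . . . → 6 faults.
A − B = 7 − 6 = 1.

1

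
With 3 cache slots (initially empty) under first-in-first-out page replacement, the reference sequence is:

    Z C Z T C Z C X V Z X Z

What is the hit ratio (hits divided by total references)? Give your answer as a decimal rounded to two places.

0.50

Z -> miss, frames [Z]
C -> miss, frames [Z, C]
Z -> hit
T -> miss, frames [Z, C, T]
C -> hit
Z -> hit
C -> hit
X -> miss, evict Z, frames [C, T, X]
V -> miss, evict C, frames [T, X, V]
Z -> miss, evict T, frames [X, V, Z]
X -> hit
Z -> hit
Hits: 6 of 12 references → 6/12 = 0.5000.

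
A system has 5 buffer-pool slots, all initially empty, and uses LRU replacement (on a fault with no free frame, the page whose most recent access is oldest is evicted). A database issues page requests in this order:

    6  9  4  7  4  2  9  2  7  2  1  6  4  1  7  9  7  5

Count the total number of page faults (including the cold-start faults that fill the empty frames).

10

6: miss, frames (6)
9: miss, frames (6 9)
4: miss, frames (6 9 4)
7: miss, frames (6 9 4 7)
4: hit
2: miss, frames (6 9 7 4 2)
9: hit
2: hit
7: hit
2: hit
1: miss, evict 6, frames (4 9 7 2 1)
6: miss, evict 4, frames (9 7 2 1 6)
4: miss, evict 9, frames (7 2 1 6 4)
1: hit
7: hit
9: miss, evict 2, frames (6 4 1 7 9)
7: hit
5: miss, evict 6, frames (4 1 9 7 5)
Page faults: 10.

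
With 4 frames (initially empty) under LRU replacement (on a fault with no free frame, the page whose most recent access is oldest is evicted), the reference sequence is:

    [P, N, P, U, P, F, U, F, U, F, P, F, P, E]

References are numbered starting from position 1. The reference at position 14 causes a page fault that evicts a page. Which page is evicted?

N

pos 1: P -> fault, frames [P]
pos 2: N -> fault, frames [P, N]
pos 3: P -> hit
pos 4: U -> fault, frames [N, P, U]
pos 5: P -> hit
pos 6: F -> fault, frames [N, U, P, F]
pos 7: U -> hit
pos 8: F -> hit
pos 9: U -> hit
pos 10: F -> hit
pos 11: P -> hit
pos 12: F -> hit
pos 13: P -> hit
pos 14: E -> fault, evict N, frames [U, F, P, E]
At position 14, page N is evicted.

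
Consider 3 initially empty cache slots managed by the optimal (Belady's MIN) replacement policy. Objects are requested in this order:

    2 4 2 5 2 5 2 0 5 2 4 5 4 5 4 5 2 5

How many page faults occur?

2 → fault, frames {2}
4 → fault, frames {2,4}
2 → hit
5 → fault, frames {2,4,5}
2 → hit
5 → hit
2 → hit
0 → fault, evict 4, frames {2,5,0}
5 → hit
2 → hit
4 → fault, evict 0, frames {2,5,4}
5 → hit
4 → hit
5 → hit
4 → hit
5 → hit
2 → hit
5 → hit
Page faults: 5.

5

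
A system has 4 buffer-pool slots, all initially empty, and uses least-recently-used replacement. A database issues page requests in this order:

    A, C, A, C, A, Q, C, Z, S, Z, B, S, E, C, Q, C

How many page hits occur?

A: fault, frames {A}
C: fault, frames {A,C}
A: hit
C: hit
A: hit
Q: fault, frames {C,A,Q}
C: hit
Z: fault, frames {A,Q,C,Z}
S: fault, evict A, frames {Q,C,Z,S}
Z: hit
B: fault, evict Q, frames {C,S,Z,B}
S: hit
E: fault, evict C, frames {Z,B,S,E}
C: fault, evict Z, frames {B,S,E,C}
Q: fault, evict B, frames {S,E,C,Q}
C: hit
Hits: 7.

7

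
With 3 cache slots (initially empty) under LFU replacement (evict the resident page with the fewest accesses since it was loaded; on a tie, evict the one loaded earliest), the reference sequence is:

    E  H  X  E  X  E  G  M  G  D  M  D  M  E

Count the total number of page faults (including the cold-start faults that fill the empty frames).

E → miss, frames (E)
H → miss, frames (E H)
X → miss, frames (E H X)
E → hit
X → hit
E → hit
G → miss, evict H, frames (E X G)
M → miss, evict G, frames (E X M)
G → miss, evict M, frames (E X G)
D → miss, evict G, frames (E X D)
M → miss, evict D, frames (E X M)
D → miss, evict M, frames (E X D)
M → miss, evict D, frames (E X M)
E → hit
Page faults: 10.

10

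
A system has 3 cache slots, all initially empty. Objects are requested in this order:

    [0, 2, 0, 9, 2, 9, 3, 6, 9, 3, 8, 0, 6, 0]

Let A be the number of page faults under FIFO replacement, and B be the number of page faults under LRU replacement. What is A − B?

-1

Under FIFO: F F . F . . F F . . F F . . → 7 faults.
Under LRU: F F . F . . F F . . F F F . → 8 faults.
A − B = 7 − 8 = -1.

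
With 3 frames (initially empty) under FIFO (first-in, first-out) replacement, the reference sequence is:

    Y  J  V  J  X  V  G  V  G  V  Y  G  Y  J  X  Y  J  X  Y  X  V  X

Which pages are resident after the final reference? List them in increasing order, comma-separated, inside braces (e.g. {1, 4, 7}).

{J, V, X}

Y: fault, frames [Y]
J: fault, frames [Y, J]
V: fault, frames [Y, J, V]
J: hit
X: fault, evict Y, frames [J, V, X]
V: hit
G: fault, evict J, frames [V, X, G]
V: hit
G: hit
V: hit
Y: fault, evict V, frames [X, G, Y]
G: hit
Y: hit
J: fault, evict X, frames [G, Y, J]
X: fault, evict G, frames [Y, J, X]
Y: hit
J: hit
X: hit
Y: hit
X: hit
V: fault, evict Y, frames [J, X, V]
X: hit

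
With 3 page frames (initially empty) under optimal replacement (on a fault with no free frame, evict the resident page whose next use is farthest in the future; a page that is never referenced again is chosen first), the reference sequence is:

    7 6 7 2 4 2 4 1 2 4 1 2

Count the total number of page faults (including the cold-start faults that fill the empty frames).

7: miss, frames {7}
6: miss, frames {7,6}
7: hit
2: miss, frames {7,6,2}
4: miss, evict 6, frames {7,2,4}
2: hit
4: hit
1: miss, evict 7, frames {2,4,1}
2: hit
4: hit
1: hit
2: hit
Page faults: 5.

5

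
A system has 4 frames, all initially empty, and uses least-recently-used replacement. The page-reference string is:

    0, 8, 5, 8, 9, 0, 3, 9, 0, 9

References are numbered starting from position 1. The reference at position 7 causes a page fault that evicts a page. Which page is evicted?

pos 1: 0: fault, frames [0]
pos 2: 8: fault, frames [0, 8]
pos 3: 5: fault, frames [0, 8, 5]
pos 4: 8: hit
pos 5: 9: fault, frames [0, 5, 8, 9]
pos 6: 0: hit
pos 7: 3: fault, evict 5, frames [8, 9, 0, 3]
At position 7, page 5 is evicted.

5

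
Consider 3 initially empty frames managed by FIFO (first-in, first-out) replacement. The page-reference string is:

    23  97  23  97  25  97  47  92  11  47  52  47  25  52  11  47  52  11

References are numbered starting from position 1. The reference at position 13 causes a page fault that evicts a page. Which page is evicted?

11

pos 1: 23 -> miss, frames {23}
pos 2: 97 -> miss, frames {23,97}
pos 3: 23 -> hit
pos 4: 97 -> hit
pos 5: 25 -> miss, frames {23,97,25}
pos 6: 97 -> hit
pos 7: 47 -> miss, evict 23, frames {97,25,47}
pos 8: 92 -> miss, evict 97, frames {25,47,92}
pos 9: 11 -> miss, evict 25, frames {47,92,11}
pos 10: 47 -> hit
pos 11: 52 -> miss, evict 47, frames {92,11,52}
pos 12: 47 -> miss, evict 92, frames {11,52,47}
pos 13: 25 -> miss, evict 11, frames {52,47,25}
At position 13, page 11 is evicted.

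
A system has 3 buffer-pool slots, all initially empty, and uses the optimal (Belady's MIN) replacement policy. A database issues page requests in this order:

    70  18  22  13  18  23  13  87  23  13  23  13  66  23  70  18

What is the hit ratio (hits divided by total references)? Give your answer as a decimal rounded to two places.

0.44

70: fault, frames [70]
18: fault, frames [70, 18]
22: fault, frames [70, 18, 22]
13: fault, evict 22, frames [70, 18, 13]
18: hit
23: fault, evict 18, frames [70, 13, 23]
13: hit
87: fault, evict 70, frames [13, 23, 87]
23: hit
13: hit
23: hit
13: hit
66: fault, evict 87, frames [13, 23, 66]
23: hit
70: fault, evict 66, frames [13, 23, 70]
18: fault, evict 70, frames [13, 23, 18]
Hits: 7 of 16 references → 7/16 = 0.4375.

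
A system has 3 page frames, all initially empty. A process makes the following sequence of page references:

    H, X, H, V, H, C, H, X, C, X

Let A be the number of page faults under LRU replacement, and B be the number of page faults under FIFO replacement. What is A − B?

-1

Under LRU: F F . F . F . F . . → 5 faults.
Under FIFO: F F . F . F F F . . → 6 faults.
A − B = 5 − 6 = -1.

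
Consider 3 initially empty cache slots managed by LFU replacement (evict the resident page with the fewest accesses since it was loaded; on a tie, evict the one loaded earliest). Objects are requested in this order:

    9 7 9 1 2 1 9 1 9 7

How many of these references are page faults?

5

9 → miss, frames (9)
7 → miss, frames (9 7)
9 → hit
1 → miss, frames (9 7 1)
2 → miss, evict 7, frames (9 1 2)
1 → hit
9 → hit
1 → hit
9 → hit
7 → miss, evict 2, frames (9 1 7)
Page faults: 5.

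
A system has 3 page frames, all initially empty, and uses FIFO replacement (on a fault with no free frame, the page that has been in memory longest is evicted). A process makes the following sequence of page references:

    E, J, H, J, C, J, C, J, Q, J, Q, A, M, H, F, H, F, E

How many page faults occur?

11

E: miss, frames {E}
J: miss, frames {E,J}
H: miss, frames {E,J,H}
J: hit
C: miss, evict E, frames {J,H,C}
J: hit
C: hit
J: hit
Q: miss, evict J, frames {H,C,Q}
J: miss, evict H, frames {C,Q,J}
Q: hit
A: miss, evict C, frames {Q,J,A}
M: miss, evict Q, frames {J,A,M}
H: miss, evict J, frames {A,M,H}
F: miss, evict A, frames {M,H,F}
H: hit
F: hit
E: miss, evict M, frames {H,F,E}
Page faults: 11.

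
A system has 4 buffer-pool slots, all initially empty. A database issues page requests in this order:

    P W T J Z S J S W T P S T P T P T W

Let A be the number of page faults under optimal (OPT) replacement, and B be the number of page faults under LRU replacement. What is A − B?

Under OPT: F F F F F F . . . . F . . . . . . . → 7 faults.
Under LRU: F F F F F F . . F F F . . . . . . . → 9 faults.
A − B = 7 − 9 = -2.

-2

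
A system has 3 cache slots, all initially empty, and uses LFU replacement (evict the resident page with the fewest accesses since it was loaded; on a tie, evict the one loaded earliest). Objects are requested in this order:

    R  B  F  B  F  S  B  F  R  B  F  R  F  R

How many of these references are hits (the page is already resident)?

R: miss, frames [R]
B: miss, frames [R, B]
F: miss, frames [R, B, F]
B: hit
F: hit
S: miss, evict R, frames [B, F, S]
B: hit
F: hit
R: miss, evict S, frames [B, F, R]
B: hit
F: hit
R: hit
F: hit
R: hit
Hits: 9.

9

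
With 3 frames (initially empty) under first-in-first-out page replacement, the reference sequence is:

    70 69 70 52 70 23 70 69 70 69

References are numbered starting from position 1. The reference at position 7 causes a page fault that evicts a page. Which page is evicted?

pos 1: 70 → fault, frames {70}
pos 2: 69 → fault, frames {70,69}
pos 3: 70 → hit
pos 4: 52 → fault, frames {70,69,52}
pos 5: 70 → hit
pos 6: 23 → fault, evict 70, frames {69,52,23}
pos 7: 70 → fault, evict 69, frames {52,23,70}
At position 7, page 69 is evicted.

69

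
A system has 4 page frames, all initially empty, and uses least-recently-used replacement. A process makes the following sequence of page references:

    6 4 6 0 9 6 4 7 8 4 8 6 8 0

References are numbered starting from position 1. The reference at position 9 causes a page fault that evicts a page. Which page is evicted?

pos 1: 6 → fault, frames {6}
pos 2: 4 → fault, frames {6,4}
pos 3: 6 → hit
pos 4: 0 → fault, frames {4,6,0}
pos 5: 9 → fault, frames {4,6,0,9}
pos 6: 6 → hit
pos 7: 4 → hit
pos 8: 7 → fault, evict 0, frames {9,6,4,7}
pos 9: 8 → fault, evict 9, frames {6,4,7,8}
At position 9, page 9 is evicted.

9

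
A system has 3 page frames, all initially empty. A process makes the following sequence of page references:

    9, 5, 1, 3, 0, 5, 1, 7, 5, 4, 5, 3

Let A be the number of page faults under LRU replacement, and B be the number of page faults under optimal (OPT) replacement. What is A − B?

Under LRU: F F F F F F F F . F . F → 10 faults.
Under OPT: F F F F F . . F . F . F → 8 faults.
A − B = 10 − 8 = 2.

2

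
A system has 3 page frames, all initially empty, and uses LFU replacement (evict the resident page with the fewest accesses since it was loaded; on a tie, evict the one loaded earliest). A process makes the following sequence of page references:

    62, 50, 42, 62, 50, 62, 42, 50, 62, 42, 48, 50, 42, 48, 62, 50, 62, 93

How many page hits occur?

10

62 -> fault, frames {62}
50 -> fault, frames {62,50}
42 -> fault, frames {62,50,42}
62 -> hit
50 -> hit
62 -> hit
42 -> hit
50 -> hit
62 -> hit
42 -> hit
48 -> fault, evict 50, frames {62,42,48}
50 -> fault, evict 48, frames {62,42,50}
42 -> hit
48 -> fault, evict 50, frames {62,42,48}
62 -> hit
50 -> fault, evict 48, frames {62,42,50}
62 -> hit
93 -> fault, evict 50, frames {62,42,93}
Hits: 10.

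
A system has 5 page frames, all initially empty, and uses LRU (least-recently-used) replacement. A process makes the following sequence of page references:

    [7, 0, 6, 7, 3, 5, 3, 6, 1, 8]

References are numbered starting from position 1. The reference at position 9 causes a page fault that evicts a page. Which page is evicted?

0

pos 1: 7 -> miss, frames [7]
pos 2: 0 -> miss, frames [7, 0]
pos 3: 6 -> miss, frames [7, 0, 6]
pos 4: 7 -> hit
pos 5: 3 -> miss, frames [0, 6, 7, 3]
pos 6: 5 -> miss, frames [0, 6, 7, 3, 5]
pos 7: 3 -> hit
pos 8: 6 -> hit
pos 9: 1 -> miss, evict 0, frames [7, 5, 3, 6, 1]
At position 9, page 0 is evicted.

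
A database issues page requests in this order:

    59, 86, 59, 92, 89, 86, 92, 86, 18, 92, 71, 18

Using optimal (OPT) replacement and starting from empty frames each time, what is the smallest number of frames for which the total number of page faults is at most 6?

f=1: 12 faults
f=2: 7 faults
f=3: 6 faults
f=4: 6 faults
f=5: 6 faults
f=6: 6 faults
Smallest f with faults ≤ 6 is 3.

3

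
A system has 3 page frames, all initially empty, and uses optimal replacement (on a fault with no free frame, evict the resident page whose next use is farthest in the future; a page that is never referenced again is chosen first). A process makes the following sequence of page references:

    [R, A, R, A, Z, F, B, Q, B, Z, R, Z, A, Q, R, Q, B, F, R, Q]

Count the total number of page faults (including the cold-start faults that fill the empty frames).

R → miss, frames [R]
A → miss, frames [R, A]
R → hit
A → hit
Z → miss, frames [R, A, Z]
F → miss, evict A, frames [R, Z, F]
B → miss, evict F, frames [R, Z, B]
Q → miss, evict R, frames [Z, B, Q]
B → hit
Z → hit
R → miss, evict B, frames [Z, Q, R]
Z → hit
A → miss, evict Z, frames [Q, R, A]
Q → hit
R → hit
Q → hit
B → miss, evict A, frames [Q, R, B]
F → miss, evict B, frames [Q, R, F]
R → hit
Q → hit
Page faults: 10.

10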